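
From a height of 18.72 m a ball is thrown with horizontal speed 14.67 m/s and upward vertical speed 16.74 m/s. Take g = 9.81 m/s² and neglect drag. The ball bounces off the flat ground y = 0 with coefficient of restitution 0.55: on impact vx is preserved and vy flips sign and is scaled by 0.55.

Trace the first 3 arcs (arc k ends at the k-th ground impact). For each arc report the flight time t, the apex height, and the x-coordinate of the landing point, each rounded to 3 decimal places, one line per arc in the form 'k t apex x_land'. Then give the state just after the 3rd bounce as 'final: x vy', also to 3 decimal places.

1 4.300 33.003 63.086
2 2.853 9.983 104.944
3 1.569 3.020 127.966
final: 127.966 4.234

Arc 1: start y=18.720, vy=16.740 → t=4.300, apex=33.003, x_land=63.086, impact vy=-25.446
  bounce: vy ← 0.55·25.446 = 13.995
Arc 2: start y=0.000, vy=13.995 → t=2.853, apex=9.983, x_land=104.944, impact vy=-13.995
  bounce: vy ← 0.55·13.995 = 7.698
Arc 3: start y=0.000, vy=7.698 → t=1.569, apex=3.020, x_land=127.966, impact vy=-7.698
  bounce: vy ← 0.55·7.698 = 4.234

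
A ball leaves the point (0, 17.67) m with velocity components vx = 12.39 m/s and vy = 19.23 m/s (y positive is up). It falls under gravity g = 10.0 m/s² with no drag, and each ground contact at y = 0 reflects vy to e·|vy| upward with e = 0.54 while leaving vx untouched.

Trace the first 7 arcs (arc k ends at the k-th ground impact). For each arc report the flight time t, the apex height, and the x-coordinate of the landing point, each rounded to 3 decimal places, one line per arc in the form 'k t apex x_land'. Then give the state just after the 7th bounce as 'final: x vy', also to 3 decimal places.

1 4.612 36.160 57.145
2 2.904 10.544 93.131
3 1.568 3.075 112.562
4 0.847 0.897 123.056
5 0.457 0.261 128.722
6 0.247 0.076 131.782
7 0.133 0.022 133.434
final: 133.434 0.360

Arc 1: start y=17.670, vy=19.230 → t=4.612, apex=36.160, x_land=57.145, impact vy=-26.892
  bounce: vy ← 0.54·26.892 = 14.522
Arc 2: start y=0.000, vy=14.522 → t=2.904, apex=10.544, x_land=93.131, impact vy=-14.522
  bounce: vy ← 0.54·14.522 = 7.842
Arc 3: start y=0.000, vy=7.842 → t=1.568, apex=3.075, x_land=112.562, impact vy=-7.842
  bounce: vy ← 0.54·7.842 = 4.235
Arc 4: start y=0.000, vy=4.235 → t=0.847, apex=0.897, x_land=123.056, impact vy=-4.235
  bounce: vy ← 0.54·4.235 = 2.287
Arc 5: start y=0.000, vy=2.287 → t=0.457, apex=0.261, x_land=128.722, impact vy=-2.287
  bounce: vy ← 0.54·2.287 = 1.235
Arc 6: start y=0.000, vy=1.235 → t=0.247, apex=0.076, x_land=131.782, impact vy=-1.235
  bounce: vy ← 0.54·1.235 = 0.667
Arc 7: start y=0.000, vy=0.667 → t=0.133, apex=0.022, x_land=133.434, impact vy=-0.667
  bounce: vy ← 0.54·0.667 = 0.360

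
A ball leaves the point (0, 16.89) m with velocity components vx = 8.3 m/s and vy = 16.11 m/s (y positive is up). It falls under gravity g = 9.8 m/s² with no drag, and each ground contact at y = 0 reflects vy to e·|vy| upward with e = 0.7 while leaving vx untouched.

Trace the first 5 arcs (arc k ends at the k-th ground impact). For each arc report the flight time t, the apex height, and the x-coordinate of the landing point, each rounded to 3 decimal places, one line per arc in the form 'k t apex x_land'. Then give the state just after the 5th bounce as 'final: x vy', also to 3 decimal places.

Arc 1: start y=16.890, vy=16.110 → t=4.124, apex=30.131, x_land=34.226, impact vy=-24.302
  bounce: vy ← 0.7·24.302 = 17.011
Arc 2: start y=0.000, vy=17.011 → t=3.472, apex=14.764, x_land=63.041, impact vy=-17.011
  bounce: vy ← 0.7·17.011 = 11.908
Arc 3: start y=0.000, vy=11.908 → t=2.430, apex=7.235, x_land=83.212, impact vy=-11.908
  bounce: vy ← 0.7·11.908 = 8.336
Arc 4: start y=0.000, vy=8.336 → t=1.701, apex=3.545, x_land=97.331, impact vy=-8.336
  bounce: vy ← 0.7·8.336 = 5.835
Arc 5: start y=0.000, vy=5.835 → t=1.191, apex=1.737, x_land=107.215, impact vy=-5.835
  bounce: vy ← 0.7·5.835 = 4.084

1 4.124 30.131 34.226
2 3.472 14.764 63.041
3 2.430 7.235 83.212
4 1.701 3.545 97.331
5 1.191 1.737 107.215
final: 107.215 4.084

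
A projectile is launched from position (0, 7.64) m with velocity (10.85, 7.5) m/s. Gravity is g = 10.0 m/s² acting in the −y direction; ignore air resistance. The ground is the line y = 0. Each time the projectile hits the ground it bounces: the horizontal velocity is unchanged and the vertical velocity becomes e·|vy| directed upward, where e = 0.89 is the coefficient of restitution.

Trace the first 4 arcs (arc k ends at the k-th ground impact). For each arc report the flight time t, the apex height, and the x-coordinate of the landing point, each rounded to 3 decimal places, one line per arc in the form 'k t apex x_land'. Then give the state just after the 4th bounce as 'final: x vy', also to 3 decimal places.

Arc 1: start y=7.640, vy=7.500 → t=2.196, apex=10.453, x_land=23.825, impact vy=-14.459
  bounce: vy ← 0.89·14.459 = 12.868
Arc 2: start y=0.000, vy=12.868 → t=2.574, apex=8.279, x_land=51.749, impact vy=-12.868
  bounce: vy ← 0.89·12.868 = 11.453
Arc 3: start y=0.000, vy=11.453 → t=2.291, apex=6.558, x_land=76.601, impact vy=-11.453
  bounce: vy ← 0.89·11.453 = 10.193
Arc 4: start y=0.000, vy=10.193 → t=2.039, apex=5.195, x_land=98.720, impact vy=-10.193
  bounce: vy ← 0.89·10.193 = 9.072

1 2.196 10.453 23.825
2 2.574 8.279 51.749
3 2.291 6.558 76.601
4 2.039 5.195 98.720
final: 98.720 9.072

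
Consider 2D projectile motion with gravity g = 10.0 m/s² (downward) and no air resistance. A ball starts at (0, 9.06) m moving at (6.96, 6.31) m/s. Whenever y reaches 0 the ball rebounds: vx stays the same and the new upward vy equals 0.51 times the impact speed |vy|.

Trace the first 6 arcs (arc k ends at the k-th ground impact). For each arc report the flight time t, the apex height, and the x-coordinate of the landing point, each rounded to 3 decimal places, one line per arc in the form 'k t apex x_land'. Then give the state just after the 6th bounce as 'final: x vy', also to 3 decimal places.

Arc 1: start y=9.060, vy=6.310 → t=2.118, apex=11.051, x_land=14.739, impact vy=-14.867
  bounce: vy ← 0.51·14.867 = 7.582
Arc 2: start y=0.000, vy=7.582 → t=1.516, apex=2.874, x_land=25.293, impact vy=-7.582
  bounce: vy ← 0.51·7.582 = 3.867
Arc 3: start y=0.000, vy=3.867 → t=0.773, apex=0.748, x_land=30.676, impact vy=-3.867
  bounce: vy ← 0.51·3.867 = 1.972
Arc 4: start y=0.000, vy=1.972 → t=0.394, apex=0.194, x_land=33.421, impact vy=-1.972
  bounce: vy ← 0.51·1.972 = 1.006
Arc 5: start y=0.000, vy=1.006 → t=0.201, apex=0.051, x_land=34.821, impact vy=-1.006
  bounce: vy ← 0.51·1.006 = 0.513
Arc 6: start y=0.000, vy=0.513 → t=0.103, apex=0.013, x_land=35.535, impact vy=-0.513
  bounce: vy ← 0.51·0.513 = 0.262

1 2.118 11.051 14.739
2 1.516 2.874 25.293
3 0.773 0.748 30.676
4 0.394 0.194 33.421
5 0.201 0.051 34.821
6 0.103 0.013 35.535
final: 35.535 0.262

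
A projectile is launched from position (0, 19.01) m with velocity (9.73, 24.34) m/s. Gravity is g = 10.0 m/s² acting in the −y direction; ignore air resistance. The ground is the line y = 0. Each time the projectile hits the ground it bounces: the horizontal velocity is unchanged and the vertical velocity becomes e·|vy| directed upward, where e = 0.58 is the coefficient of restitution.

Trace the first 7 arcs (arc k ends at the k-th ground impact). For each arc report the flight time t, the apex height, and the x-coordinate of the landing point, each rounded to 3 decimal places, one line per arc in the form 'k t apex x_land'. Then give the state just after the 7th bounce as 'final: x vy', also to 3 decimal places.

1 5.553 48.632 54.028
2 3.618 16.360 89.228
3 2.098 5.503 109.644
4 1.217 1.851 121.486
5 0.706 0.623 128.354
6 0.409 0.210 132.337
7 0.237 0.070 134.647
final: 134.647 0.689

Arc 1: start y=19.010, vy=24.340 → t=5.553, apex=48.632, x_land=54.028, impact vy=-31.187
  bounce: vy ← 0.58·31.187 = 18.089
Arc 2: start y=0.000, vy=18.089 → t=3.618, apex=16.360, x_land=89.228, impact vy=-18.089
  bounce: vy ← 0.58·18.089 = 10.491
Arc 3: start y=0.000, vy=10.491 → t=2.098, apex=5.503, x_land=109.644, impact vy=-10.491
  bounce: vy ← 0.58·10.491 = 6.085
Arc 4: start y=0.000, vy=6.085 → t=1.217, apex=1.851, x_land=121.486, impact vy=-6.085
  bounce: vy ← 0.58·6.085 = 3.529
Arc 5: start y=0.000, vy=3.529 → t=0.706, apex=0.623, x_land=128.354, impact vy=-3.529
  bounce: vy ← 0.58·3.529 = 2.047
Arc 6: start y=0.000, vy=2.047 → t=0.409, apex=0.210, x_land=132.337, impact vy=-2.047
  bounce: vy ← 0.58·2.047 = 1.187
Arc 7: start y=0.000, vy=1.187 → t=0.237, apex=0.070, x_land=134.647, impact vy=-1.187
  bounce: vy ← 0.58·1.187 = 0.689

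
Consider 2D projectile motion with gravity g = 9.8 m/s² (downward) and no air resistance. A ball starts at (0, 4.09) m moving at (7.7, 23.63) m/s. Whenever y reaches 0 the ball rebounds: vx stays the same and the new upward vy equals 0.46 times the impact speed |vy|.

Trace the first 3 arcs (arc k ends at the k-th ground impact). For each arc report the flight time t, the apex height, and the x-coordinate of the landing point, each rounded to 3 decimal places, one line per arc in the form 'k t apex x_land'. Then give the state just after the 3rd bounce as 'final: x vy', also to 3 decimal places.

1 4.990 32.579 38.421
2 2.372 6.894 56.687
3 1.091 1.459 65.089
final: 65.089 2.460

Arc 1: start y=4.090, vy=23.630 → t=4.990, apex=32.579, x_land=38.421, impact vy=-25.269
  bounce: vy ← 0.46·25.269 = 11.624
Arc 2: start y=0.000, vy=11.624 → t=2.372, apex=6.894, x_land=56.687, impact vy=-11.624
  bounce: vy ← 0.46·11.624 = 5.347
Arc 3: start y=0.000, vy=5.347 → t=1.091, apex=1.459, x_land=65.089, impact vy=-5.347
  bounce: vy ← 0.46·5.347 = 2.460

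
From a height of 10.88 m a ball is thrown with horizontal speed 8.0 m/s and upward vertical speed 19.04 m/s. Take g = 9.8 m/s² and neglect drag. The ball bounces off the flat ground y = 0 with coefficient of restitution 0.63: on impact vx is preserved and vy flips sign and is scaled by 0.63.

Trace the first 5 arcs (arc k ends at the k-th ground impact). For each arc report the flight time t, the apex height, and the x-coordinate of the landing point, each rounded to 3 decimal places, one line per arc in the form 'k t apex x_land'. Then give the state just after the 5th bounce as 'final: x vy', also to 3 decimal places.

1 4.391 29.376 35.131
2 3.085 11.659 59.812
3 1.944 4.628 75.360
4 1.224 1.837 85.156
5 0.771 0.729 91.328
final: 91.328 2.381

Arc 1: start y=10.880, vy=19.040 → t=4.391, apex=29.376, x_land=35.131, impact vy=-23.995
  bounce: vy ← 0.63·23.995 = 15.117
Arc 2: start y=0.000, vy=15.117 → t=3.085, apex=11.659, x_land=59.812, impact vy=-15.117
  bounce: vy ← 0.63·15.117 = 9.524
Arc 3: start y=0.000, vy=9.524 → t=1.944, apex=4.628, x_land=75.360, impact vy=-9.524
  bounce: vy ← 0.63·9.524 = 6.000
Arc 4: start y=0.000, vy=6.000 → t=1.224, apex=1.837, x_land=85.156, impact vy=-6.000
  bounce: vy ← 0.63·6.000 = 3.780
Arc 5: start y=0.000, vy=3.780 → t=0.771, apex=0.729, x_land=91.328, impact vy=-3.780
  bounce: vy ← 0.63·3.780 = 2.381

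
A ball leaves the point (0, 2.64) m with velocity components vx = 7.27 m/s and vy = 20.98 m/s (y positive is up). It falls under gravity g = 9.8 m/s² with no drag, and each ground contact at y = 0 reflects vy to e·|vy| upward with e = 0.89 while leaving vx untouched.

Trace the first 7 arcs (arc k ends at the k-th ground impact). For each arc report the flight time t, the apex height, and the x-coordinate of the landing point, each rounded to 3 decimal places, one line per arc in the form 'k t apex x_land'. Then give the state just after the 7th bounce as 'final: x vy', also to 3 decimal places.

1 4.404 25.097 32.017
2 4.028 19.879 61.303
3 3.585 15.747 87.369
4 3.191 12.473 110.566
5 2.840 9.880 131.213
6 2.528 7.826 149.588
7 2.249 6.199 165.941
final: 165.941 9.810

Arc 1: start y=2.640, vy=20.980 → t=4.404, apex=25.097, x_land=32.017, impact vy=-22.179
  bounce: vy ← 0.89·22.179 = 19.739
Arc 2: start y=0.000, vy=19.739 → t=4.028, apex=19.879, x_land=61.303, impact vy=-19.739
  bounce: vy ← 0.89·19.739 = 17.568
Arc 3: start y=0.000, vy=17.568 → t=3.585, apex=15.747, x_land=87.369, impact vy=-17.568
  bounce: vy ← 0.89·17.568 = 15.635
Arc 4: start y=0.000, vy=15.635 → t=3.191, apex=12.473, x_land=110.566, impact vy=-15.635
  bounce: vy ← 0.89·15.635 = 13.916
Arc 5: start y=0.000, vy=13.916 → t=2.840, apex=9.880, x_land=131.213, impact vy=-13.916
  bounce: vy ← 0.89·13.916 = 12.385
Arc 6: start y=0.000, vy=12.385 → t=2.528, apex=7.826, x_land=149.588, impact vy=-12.385
  bounce: vy ← 0.89·12.385 = 11.023
Arc 7: start y=0.000, vy=11.023 → t=2.249, apex=6.199, x_land=165.941, impact vy=-11.023
  bounce: vy ← 0.89·11.023 = 9.810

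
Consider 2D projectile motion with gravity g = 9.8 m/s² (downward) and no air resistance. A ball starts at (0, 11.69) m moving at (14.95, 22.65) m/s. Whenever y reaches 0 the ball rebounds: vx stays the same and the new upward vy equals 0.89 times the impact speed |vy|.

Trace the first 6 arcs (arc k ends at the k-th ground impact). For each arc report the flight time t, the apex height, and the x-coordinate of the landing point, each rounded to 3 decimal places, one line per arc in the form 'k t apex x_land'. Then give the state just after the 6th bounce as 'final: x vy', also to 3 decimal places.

Arc 1: start y=11.690, vy=22.650 → t=5.091, apex=37.865, x_land=76.111, impact vy=-27.242
  bounce: vy ← 0.89·27.242 = 24.246
Arc 2: start y=0.000, vy=24.246 → t=4.948, apex=29.993, x_land=150.085, impact vy=-24.246
  bounce: vy ← 0.89·24.246 = 21.579
Arc 3: start y=0.000, vy=21.579 → t=4.404, apex=23.757, x_land=215.922, impact vy=-21.579
  bounce: vy ← 0.89·21.579 = 19.205
Arc 4: start y=0.000, vy=19.205 → t=3.919, apex=18.818, x_land=274.517, impact vy=-19.205
  bounce: vy ← 0.89·19.205 = 17.092
Arc 5: start y=0.000, vy=17.092 → t=3.488, apex=14.906, x_land=326.667, impact vy=-17.092
  bounce: vy ← 0.89·17.092 = 15.212
Arc 6: start y=0.000, vy=15.212 → t=3.105, apex=11.807, x_land=373.080, impact vy=-15.212
  bounce: vy ← 0.89·15.212 = 13.539

1 5.091 37.865 76.111
2 4.948 29.993 150.085
3 4.404 23.757 215.922
4 3.919 18.818 274.517
5 3.488 14.906 326.667
6 3.105 11.807 373.080
final: 373.080 13.539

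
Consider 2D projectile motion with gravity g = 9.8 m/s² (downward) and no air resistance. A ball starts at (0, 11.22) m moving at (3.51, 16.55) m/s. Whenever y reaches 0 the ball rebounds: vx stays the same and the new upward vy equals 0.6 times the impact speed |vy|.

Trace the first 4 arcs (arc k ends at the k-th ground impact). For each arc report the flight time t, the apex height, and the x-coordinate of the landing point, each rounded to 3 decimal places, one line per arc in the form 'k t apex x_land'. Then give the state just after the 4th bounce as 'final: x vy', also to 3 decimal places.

1 3.956 25.195 13.887
2 2.721 9.070 23.438
3 1.633 3.265 29.168
4 0.980 1.175 32.606
final: 32.606 2.880

Arc 1: start y=11.220, vy=16.550 → t=3.956, apex=25.195, x_land=13.887, impact vy=-22.222
  bounce: vy ← 0.6·22.222 = 13.333
Arc 2: start y=0.000, vy=13.333 → t=2.721, apex=9.070, x_land=23.438, impact vy=-13.333
  bounce: vy ← 0.6·13.333 = 8.000
Arc 3: start y=0.000, vy=8.000 → t=1.633, apex=3.265, x_land=29.168, impact vy=-8.000
  bounce: vy ← 0.6·8.000 = 4.800
Arc 4: start y=0.000, vy=4.800 → t=0.980, apex=1.175, x_land=32.606, impact vy=-4.800
  bounce: vy ← 0.6·4.800 = 2.880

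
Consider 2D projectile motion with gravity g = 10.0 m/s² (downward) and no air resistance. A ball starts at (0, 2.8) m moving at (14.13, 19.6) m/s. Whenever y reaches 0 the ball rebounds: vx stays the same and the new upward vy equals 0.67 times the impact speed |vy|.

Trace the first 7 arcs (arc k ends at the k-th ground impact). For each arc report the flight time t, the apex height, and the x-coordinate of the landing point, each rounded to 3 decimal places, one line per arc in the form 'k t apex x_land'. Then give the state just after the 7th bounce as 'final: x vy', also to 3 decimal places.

1 4.058 22.008 57.340
2 2.811 9.879 97.063
3 1.884 4.435 123.678
4 1.262 1.991 141.511
5 0.846 0.894 153.458
6 0.567 0.401 161.463
7 0.380 0.180 166.826
final: 166.826 1.272

Arc 1: start y=2.800, vy=19.600 → t=4.058, apex=22.008, x_land=57.340, impact vy=-20.980
  bounce: vy ← 0.67·20.980 = 14.057
Arc 2: start y=0.000, vy=14.057 → t=2.811, apex=9.879, x_land=97.063, impact vy=-14.057
  bounce: vy ← 0.67·14.057 = 9.418
Arc 3: start y=0.000, vy=9.418 → t=1.884, apex=4.435, x_land=123.678, impact vy=-9.418
  bounce: vy ← 0.67·9.418 = 6.310
Arc 4: start y=0.000, vy=6.310 → t=1.262, apex=1.991, x_land=141.511, impact vy=-6.310
  bounce: vy ← 0.67·6.310 = 4.228
Arc 5: start y=0.000, vy=4.228 → t=0.846, apex=0.894, x_land=153.458, impact vy=-4.228
  bounce: vy ← 0.67·4.228 = 2.833
Arc 6: start y=0.000, vy=2.833 → t=0.567, apex=0.401, x_land=161.463, impact vy=-2.833
  bounce: vy ← 0.67·2.833 = 1.898
Arc 7: start y=0.000, vy=1.898 → t=0.380, apex=0.180, x_land=166.826, impact vy=-1.898
  bounce: vy ← 0.67·1.898 = 1.272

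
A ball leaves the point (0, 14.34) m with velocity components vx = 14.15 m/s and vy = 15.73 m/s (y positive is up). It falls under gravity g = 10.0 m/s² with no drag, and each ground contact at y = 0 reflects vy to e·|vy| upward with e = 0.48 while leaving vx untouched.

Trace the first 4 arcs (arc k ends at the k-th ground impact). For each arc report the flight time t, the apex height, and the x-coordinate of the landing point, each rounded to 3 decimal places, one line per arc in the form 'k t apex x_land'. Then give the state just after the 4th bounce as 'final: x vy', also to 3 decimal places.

1 3.884 26.712 54.964
2 2.219 6.154 86.361
3 1.065 1.418 101.432
4 0.511 0.327 108.666
final: 108.666 1.227

Arc 1: start y=14.340, vy=15.730 → t=3.884, apex=26.712, x_land=54.964, impact vy=-23.113
  bounce: vy ← 0.48·23.113 = 11.094
Arc 2: start y=0.000, vy=11.094 → t=2.219, apex=6.154, x_land=86.361, impact vy=-11.094
  bounce: vy ← 0.48·11.094 = 5.325
Arc 3: start y=0.000, vy=5.325 → t=1.065, apex=1.418, x_land=101.432, impact vy=-5.325
  bounce: vy ← 0.48·5.325 = 2.556
Arc 4: start y=0.000, vy=2.556 → t=0.511, apex=0.327, x_land=108.666, impact vy=-2.556
  bounce: vy ← 0.48·2.556 = 1.227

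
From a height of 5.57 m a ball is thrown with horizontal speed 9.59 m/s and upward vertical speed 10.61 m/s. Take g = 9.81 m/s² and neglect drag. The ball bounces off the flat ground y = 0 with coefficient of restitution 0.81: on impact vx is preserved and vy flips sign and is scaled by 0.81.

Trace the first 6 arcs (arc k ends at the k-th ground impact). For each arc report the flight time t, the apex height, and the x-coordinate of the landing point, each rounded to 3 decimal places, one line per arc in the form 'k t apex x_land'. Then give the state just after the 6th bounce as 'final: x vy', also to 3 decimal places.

1 2.600 11.308 24.933
2 2.460 7.419 48.521
3 1.992 4.868 67.628
4 1.614 3.194 83.104
5 1.307 2.095 95.640
6 1.059 1.375 105.794
final: 105.794 4.207

Arc 1: start y=5.570, vy=10.610 → t=2.600, apex=11.308, x_land=24.933, impact vy=-14.895
  bounce: vy ← 0.81·14.895 = 12.065
Arc 2: start y=0.000, vy=12.065 → t=2.460, apex=7.419, x_land=48.521, impact vy=-12.065
  bounce: vy ← 0.81·12.065 = 9.772
Arc 3: start y=0.000, vy=9.772 → t=1.992, apex=4.868, x_land=67.628, impact vy=-9.772
  bounce: vy ← 0.81·9.772 = 7.916
Arc 4: start y=0.000, vy=7.916 → t=1.614, apex=3.194, x_land=83.104, impact vy=-7.916
  bounce: vy ← 0.81·7.916 = 6.412
Arc 5: start y=0.000, vy=6.412 → t=1.307, apex=2.095, x_land=95.640, impact vy=-6.412
  bounce: vy ← 0.81·6.412 = 5.194
Arc 6: start y=0.000, vy=5.194 → t=1.059, apex=1.375, x_land=105.794, impact vy=-5.194
  bounce: vy ← 0.81·5.194 = 4.207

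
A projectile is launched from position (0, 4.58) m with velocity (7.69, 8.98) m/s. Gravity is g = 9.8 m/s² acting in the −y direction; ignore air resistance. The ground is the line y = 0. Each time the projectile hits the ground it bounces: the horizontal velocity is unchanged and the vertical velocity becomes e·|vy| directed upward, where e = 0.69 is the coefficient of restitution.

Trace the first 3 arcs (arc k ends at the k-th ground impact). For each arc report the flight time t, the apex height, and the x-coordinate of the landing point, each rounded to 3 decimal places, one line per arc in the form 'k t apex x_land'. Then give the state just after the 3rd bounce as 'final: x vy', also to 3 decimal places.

Arc 1: start y=4.580, vy=8.980 → t=2.248, apex=8.694, x_land=17.290, impact vy=-13.054
  bounce: vy ← 0.69·13.054 = 9.007
Arc 2: start y=0.000, vy=9.007 → t=1.838, apex=4.139, x_land=31.426, impact vy=-9.007
  bounce: vy ← 0.69·9.007 = 6.215
Arc 3: start y=0.000, vy=6.215 → t=1.268, apex=1.971, x_land=41.180, impact vy=-6.215
  bounce: vy ← 0.69·6.215 = 4.288

1 2.248 8.694 17.290
2 1.838 4.139 31.426
3 1.268 1.971 41.180
final: 41.180 4.288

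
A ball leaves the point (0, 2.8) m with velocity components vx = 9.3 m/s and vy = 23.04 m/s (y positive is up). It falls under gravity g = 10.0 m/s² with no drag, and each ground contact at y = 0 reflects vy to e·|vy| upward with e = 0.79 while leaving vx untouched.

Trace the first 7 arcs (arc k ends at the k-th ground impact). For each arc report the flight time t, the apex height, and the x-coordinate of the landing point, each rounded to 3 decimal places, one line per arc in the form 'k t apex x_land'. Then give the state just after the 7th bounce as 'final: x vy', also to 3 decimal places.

1 4.726 29.342 43.956
2 3.828 18.312 79.552
3 3.024 11.429 107.673
4 2.389 7.133 129.888
5 1.887 4.452 147.439
6 1.491 2.778 161.303
7 1.178 1.734 172.256
final: 172.256 4.652

Arc 1: start y=2.800, vy=23.040 → t=4.726, apex=29.342, x_land=43.956, impact vy=-24.225
  bounce: vy ← 0.79·24.225 = 19.138
Arc 2: start y=0.000, vy=19.138 → t=3.828, apex=18.312, x_land=79.552, impact vy=-19.138
  bounce: vy ← 0.79·19.138 = 15.119
Arc 3: start y=0.000, vy=15.119 → t=3.024, apex=11.429, x_land=107.673, impact vy=-15.119
  bounce: vy ← 0.79·15.119 = 11.944
Arc 4: start y=0.000, vy=11.944 → t=2.389, apex=7.133, x_land=129.888, impact vy=-11.944
  bounce: vy ← 0.79·11.944 = 9.436
Arc 5: start y=0.000, vy=9.436 → t=1.887, apex=4.452, x_land=147.439, impact vy=-9.436
  bounce: vy ← 0.79·9.436 = 7.454
Arc 6: start y=0.000, vy=7.454 → t=1.491, apex=2.778, x_land=161.303, impact vy=-7.454
  bounce: vy ← 0.79·7.454 = 5.889
Arc 7: start y=0.000, vy=5.889 → t=1.178, apex=1.734, x_land=172.256, impact vy=-5.889
  bounce: vy ← 0.79·5.889 = 4.652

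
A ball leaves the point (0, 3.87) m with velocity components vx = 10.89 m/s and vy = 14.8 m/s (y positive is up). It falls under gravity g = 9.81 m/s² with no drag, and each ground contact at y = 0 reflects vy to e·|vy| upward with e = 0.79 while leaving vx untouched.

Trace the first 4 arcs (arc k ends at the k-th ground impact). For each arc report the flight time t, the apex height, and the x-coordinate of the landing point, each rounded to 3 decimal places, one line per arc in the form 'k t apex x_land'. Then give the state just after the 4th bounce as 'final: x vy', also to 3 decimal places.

1 3.259 15.034 35.495
2 2.766 9.383 65.618
3 2.185 5.856 89.416
4 1.726 3.655 108.216
final: 108.216 6.690

Arc 1: start y=3.870, vy=14.800 → t=3.259, apex=15.034, x_land=35.495, impact vy=-17.175
  bounce: vy ← 0.79·17.175 = 13.568
Arc 2: start y=0.000, vy=13.568 → t=2.766, apex=9.383, x_land=65.618, impact vy=-13.568
  bounce: vy ← 0.79·13.568 = 10.719
Arc 3: start y=0.000, vy=10.719 → t=2.185, apex=5.856, x_land=89.416, impact vy=-10.719
  bounce: vy ← 0.79·10.719 = 8.468
Arc 4: start y=0.000, vy=8.468 → t=1.726, apex=3.655, x_land=108.216, impact vy=-8.468
  bounce: vy ← 0.79·8.468 = 6.690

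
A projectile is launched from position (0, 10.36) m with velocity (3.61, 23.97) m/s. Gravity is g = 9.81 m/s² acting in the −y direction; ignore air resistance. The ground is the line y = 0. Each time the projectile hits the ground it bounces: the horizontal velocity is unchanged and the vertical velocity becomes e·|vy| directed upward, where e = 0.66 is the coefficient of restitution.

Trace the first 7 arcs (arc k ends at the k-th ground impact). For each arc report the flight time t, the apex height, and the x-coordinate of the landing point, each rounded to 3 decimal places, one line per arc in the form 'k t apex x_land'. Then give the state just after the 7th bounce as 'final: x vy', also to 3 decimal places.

1 5.286 39.644 19.084
2 3.753 17.269 32.631
3 2.477 7.522 41.572
4 1.635 3.277 47.474
5 1.079 1.427 51.368
6 0.712 0.622 53.939
7 0.470 0.271 55.636
final: 55.636 1.521

Arc 1: start y=10.360, vy=23.970 → t=5.286, apex=39.644, x_land=19.084, impact vy=-27.889
  bounce: vy ← 0.66·27.889 = 18.407
Arc 2: start y=0.000, vy=18.407 → t=3.753, apex=17.269, x_land=32.631, impact vy=-18.407
  bounce: vy ← 0.66·18.407 = 12.149
Arc 3: start y=0.000, vy=12.149 → t=2.477, apex=7.522, x_land=41.572, impact vy=-12.149
  bounce: vy ← 0.66·12.149 = 8.018
Arc 4: start y=0.000, vy=8.018 → t=1.635, apex=3.277, x_land=47.474, impact vy=-8.018
  bounce: vy ← 0.66·8.018 = 5.292
Arc 5: start y=0.000, vy=5.292 → t=1.079, apex=1.427, x_land=51.368, impact vy=-5.292
  bounce: vy ← 0.66·5.292 = 3.493
Arc 6: start y=0.000, vy=3.493 → t=0.712, apex=0.622, x_land=53.939, impact vy=-3.493
  bounce: vy ← 0.66·3.493 = 2.305
Arc 7: start y=0.000, vy=2.305 → t=0.470, apex=0.271, x_land=55.636, impact vy=-2.305
  bounce: vy ← 0.66·2.305 = 1.521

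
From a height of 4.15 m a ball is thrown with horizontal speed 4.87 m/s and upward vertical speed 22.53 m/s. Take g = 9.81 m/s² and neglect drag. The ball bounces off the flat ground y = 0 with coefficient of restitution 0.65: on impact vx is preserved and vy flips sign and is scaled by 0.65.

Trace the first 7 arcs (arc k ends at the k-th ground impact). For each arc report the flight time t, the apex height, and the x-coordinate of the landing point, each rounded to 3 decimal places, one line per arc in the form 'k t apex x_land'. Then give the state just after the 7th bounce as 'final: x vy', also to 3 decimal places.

1 4.771 30.022 23.233
2 3.216 12.684 38.896
3 2.091 5.359 49.077
4 1.359 2.264 55.694
5 0.883 0.957 59.996
6 0.574 0.404 62.791
7 0.373 0.171 64.609
final: 64.609 1.190

Arc 1: start y=4.150, vy=22.530 → t=4.771, apex=30.022, x_land=23.233, impact vy=-24.270
  bounce: vy ← 0.65·24.270 = 15.775
Arc 2: start y=0.000, vy=15.775 → t=3.216, apex=12.684, x_land=38.896, impact vy=-15.775
  bounce: vy ← 0.65·15.775 = 10.254
Arc 3: start y=0.000, vy=10.254 → t=2.091, apex=5.359, x_land=49.077, impact vy=-10.254
  bounce: vy ← 0.65·10.254 = 6.665
Arc 4: start y=0.000, vy=6.665 → t=1.359, apex=2.264, x_land=55.694, impact vy=-6.665
  bounce: vy ← 0.65·6.665 = 4.332
Arc 5: start y=0.000, vy=4.332 → t=0.883, apex=0.957, x_land=59.996, impact vy=-4.332
  bounce: vy ← 0.65·4.332 = 2.816
Arc 6: start y=0.000, vy=2.816 → t=0.574, apex=0.404, x_land=62.791, impact vy=-2.816
  bounce: vy ← 0.65·2.816 = 1.830
Arc 7: start y=0.000, vy=1.830 → t=0.373, apex=0.171, x_land=64.609, impact vy=-1.830
  bounce: vy ← 0.65·1.830 = 1.190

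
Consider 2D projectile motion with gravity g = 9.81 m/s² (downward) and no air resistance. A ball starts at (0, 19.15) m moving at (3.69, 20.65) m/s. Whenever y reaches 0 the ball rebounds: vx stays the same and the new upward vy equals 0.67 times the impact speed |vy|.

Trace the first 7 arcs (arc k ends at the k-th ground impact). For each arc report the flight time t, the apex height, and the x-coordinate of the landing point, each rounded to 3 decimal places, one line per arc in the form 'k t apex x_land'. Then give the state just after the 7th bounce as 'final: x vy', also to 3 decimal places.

1 4.992 40.884 18.421
2 3.869 18.353 32.696
3 2.592 8.239 42.261
4 1.737 3.698 48.669
5 1.164 1.660 52.962
6 0.780 0.745 55.839
7 0.522 0.335 57.766
final: 57.766 1.717

Arc 1: start y=19.150, vy=20.650 → t=4.992, apex=40.884, x_land=18.421, impact vy=-28.322
  bounce: vy ← 0.67·28.322 = 18.976
Arc 2: start y=0.000, vy=18.976 → t=3.869, apex=18.353, x_land=32.696, impact vy=-18.976
  bounce: vy ← 0.67·18.976 = 12.714
Arc 3: start y=0.000, vy=12.714 → t=2.592, apex=8.239, x_land=42.261, impact vy=-12.714
  bounce: vy ← 0.67·12.714 = 8.518
Arc 4: start y=0.000, vy=8.518 → t=1.737, apex=3.698, x_land=48.669, impact vy=-8.518
  bounce: vy ← 0.67·8.518 = 5.707
Arc 5: start y=0.000, vy=5.707 → t=1.164, apex=1.660, x_land=52.962, impact vy=-5.707
  bounce: vy ← 0.67·5.707 = 3.824
Arc 6: start y=0.000, vy=3.824 → t=0.780, apex=0.745, x_land=55.839, impact vy=-3.824
  bounce: vy ← 0.67·3.824 = 2.562
Arc 7: start y=0.000, vy=2.562 → t=0.522, apex=0.335, x_land=57.766, impact vy=-2.562
  bounce: vy ← 0.67·2.562 = 1.717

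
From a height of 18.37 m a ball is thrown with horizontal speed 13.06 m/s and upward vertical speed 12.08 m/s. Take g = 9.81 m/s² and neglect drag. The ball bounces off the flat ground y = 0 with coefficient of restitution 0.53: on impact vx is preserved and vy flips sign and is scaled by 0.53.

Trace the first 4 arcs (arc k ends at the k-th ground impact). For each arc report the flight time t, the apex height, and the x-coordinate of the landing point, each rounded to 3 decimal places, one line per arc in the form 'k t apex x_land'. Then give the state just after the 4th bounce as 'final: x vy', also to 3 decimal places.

Arc 1: start y=18.370, vy=12.080 → t=3.525, apex=25.808, x_land=46.039, impact vy=-22.502
  bounce: vy ← 0.53·22.502 = 11.926
Arc 2: start y=0.000, vy=11.926 → t=2.431, apex=7.249, x_land=77.793, impact vy=-11.926
  bounce: vy ← 0.53·11.926 = 6.321
Arc 3: start y=0.000, vy=6.321 → t=1.289, apex=2.036, x_land=94.623, impact vy=-6.321
  bounce: vy ← 0.53·6.321 = 3.350
Arc 4: start y=0.000, vy=3.350 → t=0.683, apex=0.572, x_land=103.543, impact vy=-3.350
  bounce: vy ← 0.53·3.350 = 1.776

1 3.525 25.808 46.039
2 2.431 7.249 77.793
3 1.289 2.036 94.623
4 0.683 0.572 103.543
final: 103.543 1.776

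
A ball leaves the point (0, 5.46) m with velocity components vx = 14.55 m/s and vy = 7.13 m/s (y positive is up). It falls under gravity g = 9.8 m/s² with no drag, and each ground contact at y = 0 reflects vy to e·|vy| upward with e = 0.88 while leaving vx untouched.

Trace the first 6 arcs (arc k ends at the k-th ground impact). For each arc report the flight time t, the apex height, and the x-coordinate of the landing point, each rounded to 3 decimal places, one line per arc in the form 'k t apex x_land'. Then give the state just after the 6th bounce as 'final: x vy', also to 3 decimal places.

1 2.010 8.054 29.239
2 2.256 6.237 62.070
3 1.986 4.830 90.961
4 1.747 3.740 116.384
5 1.538 2.896 138.757
6 1.353 2.243 158.446
final: 158.446 5.835

Arc 1: start y=5.460, vy=7.130 → t=2.010, apex=8.054, x_land=29.239, impact vy=-12.564
  bounce: vy ← 0.88·12.564 = 11.056
Arc 2: start y=0.000, vy=11.056 → t=2.256, apex=6.237, x_land=62.070, impact vy=-11.056
  bounce: vy ← 0.88·11.056 = 9.730
Arc 3: start y=0.000, vy=9.730 → t=1.986, apex=4.830, x_land=90.961, impact vy=-9.730
  bounce: vy ← 0.88·9.730 = 8.562
Arc 4: start y=0.000, vy=8.562 → t=1.747, apex=3.740, x_land=116.384, impact vy=-8.562
  bounce: vy ← 0.88·8.562 = 7.535
Arc 5: start y=0.000, vy=7.535 → t=1.538, apex=2.896, x_land=138.757, impact vy=-7.535
  bounce: vy ← 0.88·7.535 = 6.630
Arc 6: start y=0.000, vy=6.630 → t=1.353, apex=2.243, x_land=158.446, impact vy=-6.630
  bounce: vy ← 0.88·6.630 = 5.835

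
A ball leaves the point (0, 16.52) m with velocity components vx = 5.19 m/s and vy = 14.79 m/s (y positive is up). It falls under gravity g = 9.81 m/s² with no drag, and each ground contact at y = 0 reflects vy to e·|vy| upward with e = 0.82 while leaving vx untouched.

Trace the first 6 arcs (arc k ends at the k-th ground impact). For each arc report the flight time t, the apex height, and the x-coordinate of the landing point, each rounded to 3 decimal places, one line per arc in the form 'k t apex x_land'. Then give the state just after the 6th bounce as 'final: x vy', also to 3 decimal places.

1 3.883 27.669 20.151
2 3.895 18.605 40.367
3 3.194 12.510 56.944
4 2.619 8.412 70.537
5 2.148 5.656 81.683
6 1.761 3.803 90.823
final: 90.823 7.083

Arc 1: start y=16.520, vy=14.790 → t=3.883, apex=27.669, x_land=20.151, impact vy=-23.299
  bounce: vy ← 0.82·23.299 = 19.106
Arc 2: start y=0.000, vy=19.106 → t=3.895, apex=18.605, x_land=40.367, impact vy=-19.106
  bounce: vy ← 0.82·19.106 = 15.667
Arc 3: start y=0.000, vy=15.667 → t=3.194, apex=12.510, x_land=56.944, impact vy=-15.667
  bounce: vy ← 0.82·15.667 = 12.847
Arc 4: start y=0.000, vy=12.847 → t=2.619, apex=8.412, x_land=70.537, impact vy=-12.847
  bounce: vy ← 0.82·12.847 = 10.534
Arc 5: start y=0.000, vy=10.534 → t=2.148, apex=5.656, x_land=81.683, impact vy=-10.534
  bounce: vy ← 0.82·10.534 = 8.638
Arc 6: start y=0.000, vy=8.638 → t=1.761, apex=3.803, x_land=90.823, impact vy=-8.638
  bounce: vy ← 0.82·8.638 = 7.083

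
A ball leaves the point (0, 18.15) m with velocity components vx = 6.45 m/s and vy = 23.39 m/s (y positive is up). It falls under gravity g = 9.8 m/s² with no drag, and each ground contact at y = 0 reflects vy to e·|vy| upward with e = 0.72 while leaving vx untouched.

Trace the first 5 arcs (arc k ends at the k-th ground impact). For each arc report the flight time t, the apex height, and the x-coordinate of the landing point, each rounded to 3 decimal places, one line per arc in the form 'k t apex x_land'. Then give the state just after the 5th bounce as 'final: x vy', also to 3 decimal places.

1 5.453 46.063 35.170
2 4.415 23.879 63.648
3 3.179 12.379 84.151
4 2.289 6.417 98.914
5 1.648 3.327 109.543
final: 109.543 5.814

Arc 1: start y=18.150, vy=23.390 → t=5.453, apex=46.063, x_land=35.170, impact vy=-30.047
  bounce: vy ← 0.72·30.047 = 21.634
Arc 2: start y=0.000, vy=21.634 → t=4.415, apex=23.879, x_land=63.648, impact vy=-21.634
  bounce: vy ← 0.72·21.634 = 15.576
Arc 3: start y=0.000, vy=15.576 → t=3.179, apex=12.379, x_land=84.151, impact vy=-15.576
  bounce: vy ← 0.72·15.576 = 11.215
Arc 4: start y=0.000, vy=11.215 → t=2.289, apex=6.417, x_land=98.914, impact vy=-11.215
  bounce: vy ← 0.72·11.215 = 8.075
Arc 5: start y=0.000, vy=8.075 → t=1.648, apex=3.327, x_land=109.543, impact vy=-8.075
  bounce: vy ← 0.72·8.075 = 5.814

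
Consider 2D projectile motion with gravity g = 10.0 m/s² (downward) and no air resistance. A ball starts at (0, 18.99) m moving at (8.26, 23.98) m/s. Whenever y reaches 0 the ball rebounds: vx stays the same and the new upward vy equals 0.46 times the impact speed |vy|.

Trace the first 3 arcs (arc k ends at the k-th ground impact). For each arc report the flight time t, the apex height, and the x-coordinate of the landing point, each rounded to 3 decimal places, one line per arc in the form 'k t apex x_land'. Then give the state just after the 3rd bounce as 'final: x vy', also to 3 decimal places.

1 5.488 47.742 45.331
2 2.843 10.102 68.813
3 1.308 2.138 79.615
final: 79.615 3.008

Arc 1: start y=18.990, vy=23.980 → t=5.488, apex=47.742, x_land=45.331, impact vy=-30.900
  bounce: vy ← 0.46·30.900 = 14.214
Arc 2: start y=0.000, vy=14.214 → t=2.843, apex=10.102, x_land=68.813, impact vy=-14.214
  bounce: vy ← 0.46·14.214 = 6.539
Arc 3: start y=0.000, vy=6.539 → t=1.308, apex=2.138, x_land=79.615, impact vy=-6.539
  bounce: vy ← 0.46·6.539 = 3.008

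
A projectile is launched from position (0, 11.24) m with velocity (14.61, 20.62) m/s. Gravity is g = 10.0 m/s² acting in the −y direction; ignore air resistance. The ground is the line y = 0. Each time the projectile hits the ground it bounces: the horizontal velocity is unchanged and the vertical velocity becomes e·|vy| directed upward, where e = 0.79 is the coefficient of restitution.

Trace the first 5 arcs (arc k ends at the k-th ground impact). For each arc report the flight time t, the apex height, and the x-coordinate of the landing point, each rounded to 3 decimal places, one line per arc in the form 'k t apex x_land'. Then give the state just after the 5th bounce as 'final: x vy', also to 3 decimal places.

Arc 1: start y=11.240, vy=20.620 → t=4.611, apex=32.499, x_land=67.374, impact vy=-25.495
  bounce: vy ← 0.79·25.495 = 20.141
Arc 2: start y=0.000, vy=20.141 → t=4.028, apex=20.283, x_land=126.225, impact vy=-20.141
  bounce: vy ← 0.79·20.141 = 15.911
Arc 3: start y=0.000, vy=15.911 → t=3.182, apex=12.658, x_land=172.718, impact vy=-15.911
  bounce: vy ← 0.79·15.911 = 12.570
Arc 4: start y=0.000, vy=12.570 → t=2.514, apex=7.900, x_land=209.448, impact vy=-12.570
  bounce: vy ← 0.79·12.570 = 9.930
Arc 5: start y=0.000, vy=9.930 → t=1.986, apex=4.930, x_land=238.464, impact vy=-9.930
  bounce: vy ← 0.79·9.930 = 7.845

1 4.611 32.499 67.374
2 4.028 20.283 126.225
3 3.182 12.658 172.718
4 2.514 7.900 209.448
5 1.986 4.930 238.464
final: 238.464 7.845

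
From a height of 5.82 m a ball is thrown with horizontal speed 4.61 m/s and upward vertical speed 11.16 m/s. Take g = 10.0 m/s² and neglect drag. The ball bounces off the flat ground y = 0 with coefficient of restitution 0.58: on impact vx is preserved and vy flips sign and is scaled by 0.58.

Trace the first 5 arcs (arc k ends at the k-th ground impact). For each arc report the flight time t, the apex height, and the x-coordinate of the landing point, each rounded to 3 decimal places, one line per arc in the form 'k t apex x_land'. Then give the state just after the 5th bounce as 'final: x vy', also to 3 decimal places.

1 2.668 12.047 12.301
2 1.801 4.053 20.601
3 1.044 1.363 25.416
4 0.606 0.459 28.208
5 0.351 0.154 29.828
final: 29.828 1.019

Arc 1: start y=5.820, vy=11.160 → t=2.668, apex=12.047, x_land=12.301, impact vy=-15.522
  bounce: vy ← 0.58·15.522 = 9.003
Arc 2: start y=0.000, vy=9.003 → t=1.801, apex=4.053, x_land=20.601, impact vy=-9.003
  bounce: vy ← 0.58·9.003 = 5.222
Arc 3: start y=0.000, vy=5.222 → t=1.044, apex=1.363, x_land=25.416, impact vy=-5.222
  bounce: vy ← 0.58·5.222 = 3.029
Arc 4: start y=0.000, vy=3.029 → t=0.606, apex=0.459, x_land=28.208, impact vy=-3.029
  bounce: vy ← 0.58·3.029 = 1.757
Arc 5: start y=0.000, vy=1.757 → t=0.351, apex=0.154, x_land=29.828, impact vy=-1.757
  bounce: vy ← 0.58·1.757 = 1.019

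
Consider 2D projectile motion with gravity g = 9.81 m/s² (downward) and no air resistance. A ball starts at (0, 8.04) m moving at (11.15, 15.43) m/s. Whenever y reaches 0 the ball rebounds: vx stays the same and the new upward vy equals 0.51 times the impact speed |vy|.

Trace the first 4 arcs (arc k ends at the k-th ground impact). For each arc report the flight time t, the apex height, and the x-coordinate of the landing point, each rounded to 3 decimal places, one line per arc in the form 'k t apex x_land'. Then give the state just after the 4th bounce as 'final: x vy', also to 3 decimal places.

1 3.601 20.175 40.151
2 2.069 5.247 63.216
3 1.055 1.365 74.979
4 0.538 0.355 80.979
final: 80.979 1.346

Arc 1: start y=8.040, vy=15.430 → t=3.601, apex=20.175, x_land=40.151, impact vy=-19.895
  bounce: vy ← 0.51·19.895 = 10.147
Arc 2: start y=0.000, vy=10.147 → t=2.069, apex=5.247, x_land=63.216, impact vy=-10.147
  bounce: vy ← 0.51·10.147 = 5.175
Arc 3: start y=0.000, vy=5.175 → t=1.055, apex=1.365, x_land=74.979, impact vy=-5.175
  bounce: vy ← 0.51·5.175 = 2.639
Arc 4: start y=0.000, vy=2.639 → t=0.538, apex=0.355, x_land=80.979, impact vy=-2.639
  bounce: vy ← 0.51·2.639 = 1.346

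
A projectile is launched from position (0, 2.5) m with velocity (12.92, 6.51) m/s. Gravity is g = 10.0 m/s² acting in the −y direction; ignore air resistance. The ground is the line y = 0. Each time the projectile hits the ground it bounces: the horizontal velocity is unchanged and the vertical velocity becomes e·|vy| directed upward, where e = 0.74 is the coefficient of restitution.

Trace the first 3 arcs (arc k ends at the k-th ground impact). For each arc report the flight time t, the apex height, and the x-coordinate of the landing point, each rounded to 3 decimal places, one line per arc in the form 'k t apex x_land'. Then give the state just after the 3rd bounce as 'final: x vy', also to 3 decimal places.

Arc 1: start y=2.500, vy=6.510 → t=1.612, apex=4.619, x_land=20.829, impact vy=-9.611
  bounce: vy ← 0.74·9.611 = 7.112
Arc 2: start y=0.000, vy=7.112 → t=1.422, apex=2.529, x_land=39.208, impact vy=-7.112
  bounce: vy ← 0.74·7.112 = 5.263
Arc 3: start y=0.000, vy=5.263 → t=1.053, apex=1.385, x_land=52.808, impact vy=-5.263
  bounce: vy ← 0.74·5.263 = 3.895

1 1.612 4.619 20.829
2 1.422 2.529 39.208
3 1.053 1.385 52.808
final: 52.808 3.895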